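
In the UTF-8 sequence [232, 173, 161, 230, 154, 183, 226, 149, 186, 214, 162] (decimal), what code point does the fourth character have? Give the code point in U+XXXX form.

Offset 0: leading byte 0xE8 = 11101000 → 3-byte char #1 = E8 AD A1.
Offset 3: leading byte 0xE6 = 11100110 → 3-byte char #2 = E6 9A B7.
Offset 6: leading byte 0xE2 = 11100010 → 3-byte char #3 = E2 95 BA.
Offset 9: leading byte 0xD6 = 11010110 → 2-byte char #4 = D6 A2.
Leading byte 0xD6 = 11010110 matches 110xxxxx → 2-byte sequence.
Byte 1: 0xD6 = 11010110, payload 10110 (5 bits).
Byte 2: 0xA2 = 10100010 (10xxxxxx ✓), payload 100010.
Concatenate: 10110100010 = 0x5A2 (11 bits → U+05A2).

U+05A2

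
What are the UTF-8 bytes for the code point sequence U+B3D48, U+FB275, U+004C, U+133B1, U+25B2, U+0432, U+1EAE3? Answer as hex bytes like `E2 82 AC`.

U+B3D48: 4-byte form → F2 B3 B5 88.
U+FB275: 4-byte form → F3 BB 89 B5.
U+004C: 1-byte form → 4C.
U+133B1: 4-byte form → F0 93 8E B1.
U+25B2: 3-byte form → E2 96 B2.
U+0432: 2-byte form → D0 B2.
U+1EAE3: 4-byte form → F0 9E AB A3.
Concatenated (22 bytes): F2 B3 B5 88 F3 BB 89 B5 4C F0 93 8E B1 E2 96 B2 D0 B2 F0 9E AB A3.

F2 B3 B5 88 F3 BB 89 B5 4C F0 93 8E B1 E2 96 B2 D0 B2 F0 9E AB A3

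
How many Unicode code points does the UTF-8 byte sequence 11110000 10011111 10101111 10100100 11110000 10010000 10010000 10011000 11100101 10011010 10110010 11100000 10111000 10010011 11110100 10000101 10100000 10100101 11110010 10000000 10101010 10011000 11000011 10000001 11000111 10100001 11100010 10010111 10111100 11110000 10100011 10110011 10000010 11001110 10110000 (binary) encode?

Byte at offset 0: 0xF0 = 11110000 → 4-byte char (#1). Advance 4.
Byte at offset 4: 0xF0 = 11110000 → 4-byte char (#2). Advance 4.
Byte at offset 8: 0xE5 = 11100101 → 3-byte char (#3). Advance 3.
Byte at offset 11: 0xE0 = 11100000 → 3-byte char (#4). Advance 3.
Byte at offset 14: 0xF4 = 11110100 → 4-byte char (#5). Advance 4.
Byte at offset 18: 0xF2 = 11110010 → 4-byte char (#6). Advance 4.
Byte at offset 22: 0xC3 = 11000011 → 2-byte char (#7). Advance 2.
Byte at offset 24: 0xC7 = 11000111 → 2-byte char (#8). Advance 2.
Byte at offset 26: 0xE2 = 11100010 → 3-byte char (#9). Advance 3.
Byte at offset 29: 0xF0 = 11110000 → 4-byte char (#10). Advance 4.
Byte at offset 33: 0xCE = 11001110 → 2-byte char (#11). Advance 2.
Reached end at offset 35 after 11 code points.

11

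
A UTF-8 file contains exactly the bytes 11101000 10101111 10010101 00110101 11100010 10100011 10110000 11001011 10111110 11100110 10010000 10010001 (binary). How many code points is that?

Byte at offset 0: 0xE8 = 11101000 → 3-byte char (#1). Advance 3.
Byte at offset 3: 0x35 = 00110101 → 1-byte char (#2). Advance 1.
Byte at offset 4: 0xE2 = 11100010 → 3-byte char (#3). Advance 3.
Byte at offset 7: 0xCB = 11001011 → 2-byte char (#4). Advance 2.
Byte at offset 9: 0xE6 = 11100110 → 3-byte char (#5). Advance 3.
Reached end at offset 12 after 5 code points.

5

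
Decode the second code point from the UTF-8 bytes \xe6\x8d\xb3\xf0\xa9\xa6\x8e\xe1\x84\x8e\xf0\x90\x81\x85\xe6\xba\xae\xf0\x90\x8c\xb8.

Offset 0: leading byte 0xE6 = 11100110 → 3-byte char #1 = E6 8D B3.
Offset 3: leading byte 0xF0 = 11110000 → 4-byte char #2 = F0 A9 A6 8E.
Leading byte 0xF0 = 11110000 matches 11110xxx → 4-byte sequence.
Byte 1: 0xF0 = 11110000, payload 000 (3 bits).
Byte 2: 0xA9 = 10101001 (10xxxxxx ✓), payload 101001.
Byte 3: 0xA6 = 10100110 (10xxxxxx ✓), payload 100110.
Byte 4: 0x8E = 10001110 (10xxxxxx ✓), payload 001110.
Concatenate: 000101001100110001110 = 0x2998E (21 bits → U+2998E).

U+2998E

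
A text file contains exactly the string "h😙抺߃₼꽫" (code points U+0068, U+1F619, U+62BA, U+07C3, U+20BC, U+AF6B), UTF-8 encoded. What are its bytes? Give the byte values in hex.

U+0068: 1-byte form → 68.
U+1F619: 4-byte form → F0 9F 98 99.
U+62BA: 3-byte form → E6 8A BA.
U+07C3: 2-byte form → DF 83.
U+20BC: 3-byte form → E2 82 BC.
U+AF6B: 3-byte form → EA BD AB.
Concatenated (16 bytes): 68 F0 9F 98 99 E6 8A BA DF 83 E2 82 BC EA BD AB.

68 F0 9F 98 99 E6 8A BA DF 83 E2 82 BC EA BD AB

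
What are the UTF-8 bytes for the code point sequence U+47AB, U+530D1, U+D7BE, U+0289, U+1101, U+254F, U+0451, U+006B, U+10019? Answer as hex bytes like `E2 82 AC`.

U+47AB: 3-byte form → E4 9E AB.
U+530D1: 4-byte form → F1 93 83 91.
U+D7BE: 3-byte form → ED 9E BE.
U+0289: 2-byte form → CA 89.
U+1101: 3-byte form → E1 84 81.
U+254F: 3-byte form → E2 95 8F.
U+0451: 2-byte form → D1 91.
U+006B: 1-byte form → 6B.
U+10019: 4-byte form → F0 90 80 99.
Concatenated (25 bytes): E4 9E AB F1 93 83 91 ED 9E BE CA 89 E1 84 81 E2 95 8F D1 91 6B F0 90 80 99.

E4 9E AB F1 93 83 91 ED 9E BE CA 89 E1 84 81 E2 95 8F D1 91 6B F0 90 80 99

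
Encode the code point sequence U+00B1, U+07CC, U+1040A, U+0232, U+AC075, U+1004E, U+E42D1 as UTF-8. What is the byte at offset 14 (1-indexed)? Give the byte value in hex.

1-indexed offset 14 is 0-indexed offset 13.
U+00B1 → 2-byte form C2 B1 at offsets 0–1.
U+07CC → 2-byte form DF 8C at offsets 2–3.
U+1040A → 4-byte form F0 90 90 8A at offsets 4–7.
U+0232 → 2-byte form C8 B2 at offsets 8–9.
U+AC075 → 4-byte form F2 AC 81 B5 at offsets 10–13.
Offset 13 falls in char 5's range; it's byte 4 of F2 AC 81 B5 = 0xB5.

0xB5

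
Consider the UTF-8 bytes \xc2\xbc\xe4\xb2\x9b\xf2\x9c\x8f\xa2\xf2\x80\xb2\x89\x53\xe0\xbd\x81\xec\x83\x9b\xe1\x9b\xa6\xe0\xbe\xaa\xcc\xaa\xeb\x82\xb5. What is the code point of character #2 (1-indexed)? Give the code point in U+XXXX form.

U+4C9B

Offset 0: leading byte 0xC2 = 11000010 → 2-byte char #1 = C2 BC.
Offset 2: leading byte 0xE4 = 11100100 → 3-byte char #2 = E4 B2 9B.
Leading byte 0xE4 = 11100100 matches 1110xxxx → 3-byte sequence.
Byte 1: 0xE4 = 11100100, payload 0100 (4 bits).
Byte 2: 0xB2 = 10110010 (10xxxxxx ✓), payload 110010.
Byte 3: 0x9B = 10011011 (10xxxxxx ✓), payload 011011.
Concatenate: 0100110010011011 = 0x4C9B (16 bits → U+4C9B).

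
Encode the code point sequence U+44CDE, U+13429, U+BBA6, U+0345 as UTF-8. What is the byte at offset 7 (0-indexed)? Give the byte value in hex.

U+44CDE → 4-byte form F1 84 B3 9E at offsets 0–3.
U+13429 → 4-byte form F0 93 90 A9 at offsets 4–7.
Offset 7 falls in char 2's range; it's byte 4 of F0 93 90 A9 = 0xA9.

0xA9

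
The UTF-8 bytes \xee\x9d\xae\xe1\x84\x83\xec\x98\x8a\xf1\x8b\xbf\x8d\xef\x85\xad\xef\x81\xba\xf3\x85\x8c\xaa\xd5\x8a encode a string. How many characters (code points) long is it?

8

Byte at offset 0: 0xEE = 11101110 → 3-byte char (#1). Advance 3.
Byte at offset 3: 0xE1 = 11100001 → 3-byte char (#2). Advance 3.
Byte at offset 6: 0xEC = 11101100 → 3-byte char (#3). Advance 3.
Byte at offset 9: 0xF1 = 11110001 → 4-byte char (#4). Advance 4.
Byte at offset 13: 0xEF = 11101111 → 3-byte char (#5). Advance 3.
Byte at offset 16: 0xEF = 11101111 → 3-byte char (#6). Advance 3.
Byte at offset 19: 0xF3 = 11110011 → 4-byte char (#7). Advance 4.
Byte at offset 23: 0xD5 = 11010101 → 2-byte char (#8). Advance 2.
Reached end at offset 25 after 8 code points.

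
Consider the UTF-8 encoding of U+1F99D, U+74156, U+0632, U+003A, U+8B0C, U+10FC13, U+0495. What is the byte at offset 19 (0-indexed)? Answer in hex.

0x95

U+1F99D → 4-byte form F0 9F A6 9D at offsets 0–3.
U+74156 → 4-byte form F1 B4 85 96 at offsets 4–7.
U+0632 → 2-byte form D8 B2 at offsets 8–9.
U+003A → 1-byte form 3A at offsets 10–10.
U+8B0C → 3-byte form E8 AC 8C at offsets 11–13.
U+10FC13 → 4-byte form F4 8F B0 93 at offsets 14–17.
U+0495 → 2-byte form D2 95 at offsets 18–19.
Offset 19 falls in char 7's range; it's byte 2 of D2 95 = 0x95.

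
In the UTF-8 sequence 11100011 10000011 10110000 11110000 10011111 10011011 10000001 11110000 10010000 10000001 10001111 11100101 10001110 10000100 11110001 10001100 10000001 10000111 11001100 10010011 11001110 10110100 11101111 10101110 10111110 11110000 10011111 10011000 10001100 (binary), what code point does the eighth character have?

Offset 0: leading byte 0xE3 = 11100011 → 3-byte char #1 = E3 83 B0.
Offset 3: leading byte 0xF0 = 11110000 → 4-byte char #2 = F0 9F 9B 81.
Offset 7: leading byte 0xF0 = 11110000 → 4-byte char #3 = F0 90 81 8F.
Offset 11: leading byte 0xE5 = 11100101 → 3-byte char #4 = E5 8E 84.
Offset 14: leading byte 0xF1 = 11110001 → 4-byte char #5 = F1 8C 81 87.
Offset 18: leading byte 0xCC = 11001100 → 2-byte char #6 = CC 93.
Offset 20: leading byte 0xCE = 11001110 → 2-byte char #7 = CE B4.
Offset 22: leading byte 0xEF = 11101111 → 3-byte char #8 = EF AE BE.
Leading byte 0xEF = 11101111 matches 1110xxxx → 3-byte sequence.
Byte 1: 0xEF = 11101111, payload 1111 (4 bits).
Byte 2: 0xAE = 10101110 (10xxxxxx ✓), payload 101110.
Byte 3: 0xBE = 10111110 (10xxxxxx ✓), payload 111110.
Concatenate: 1111101110111110 = 0xFBBE (16 bits → U+FBBE).

U+FBBE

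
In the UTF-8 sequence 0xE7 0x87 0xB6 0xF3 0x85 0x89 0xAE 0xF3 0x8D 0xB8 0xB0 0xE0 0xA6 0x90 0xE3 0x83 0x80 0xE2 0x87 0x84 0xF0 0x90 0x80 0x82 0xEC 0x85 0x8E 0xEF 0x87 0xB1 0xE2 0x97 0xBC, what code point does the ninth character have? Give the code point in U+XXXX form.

U+F1F1

Offset 0: leading byte 0xE7 = 11100111 → 3-byte char #1 = E7 87 B6.
Offset 3: leading byte 0xF3 = 11110011 → 4-byte char #2 = F3 85 89 AE.
Offset 7: leading byte 0xF3 = 11110011 → 4-byte char #3 = F3 8D B8 B0.
Offset 11: leading byte 0xE0 = 11100000 → 3-byte char #4 = E0 A6 90.
Offset 14: leading byte 0xE3 = 11100011 → 3-byte char #5 = E3 83 80.
Offset 17: leading byte 0xE2 = 11100010 → 3-byte char #6 = E2 87 84.
Offset 20: leading byte 0xF0 = 11110000 → 4-byte char #7 = F0 90 80 82.
Offset 24: leading byte 0xEC = 11101100 → 3-byte char #8 = EC 85 8E.
Offset 27: leading byte 0xEF = 11101111 → 3-byte char #9 = EF 87 B1.
Leading byte 0xEF = 11101111 matches 1110xxxx → 3-byte sequence.
Byte 1: 0xEF = 11101111, payload 1111 (4 bits).
Byte 2: 0x87 = 10000111 (10xxxxxx ✓), payload 000111.
Byte 3: 0xB1 = 10110001 (10xxxxxx ✓), payload 110001.
Concatenate: 1111000111110001 = 0xF1F1 (16 bits → U+F1F1).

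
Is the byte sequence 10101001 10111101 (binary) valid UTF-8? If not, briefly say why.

invalid (continuation byte with no leading byte)

Byte 0xA9 = 10101001 has the form 10xxxxxx — a continuation byte — but there is no preceding leading byte.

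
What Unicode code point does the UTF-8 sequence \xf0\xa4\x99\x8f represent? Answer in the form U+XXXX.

U+2464F

Leading byte 0xF0 = 11110000 matches 11110xxx → 4-byte sequence.
Byte 1: 0xF0 = 11110000, payload 000 (3 bits).
Byte 2: 0xA4 = 10100100 (10xxxxxx ✓), payload 100100.
Byte 3: 0x99 = 10011001 (10xxxxxx ✓), payload 011001.
Byte 4: 0x8F = 10001111 (10xxxxxx ✓), payload 001111.
Concatenate: 000100100011001001111 = 0x2464F (21 bits → U+2464F).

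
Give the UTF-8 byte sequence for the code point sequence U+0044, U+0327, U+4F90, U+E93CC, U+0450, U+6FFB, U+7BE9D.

U+0044: 1-byte form → 44.
U+0327: 2-byte form → CC A7.
U+4F90: 3-byte form → E4 BE 90.
U+E93CC: 4-byte form → F3 A9 8F 8C.
U+0450: 2-byte form → D1 90.
U+6FFB: 3-byte form → E6 BF BB.
U+7BE9D: 4-byte form → F1 BB BA 9D.
Concatenated (19 bytes): 44 CC A7 E4 BE 90 F3 A9 8F 8C D1 90 E6 BF BB F1 BB BA 9D.

44 CC A7 E4 BE 90 F3 A9 8F 8C D1 90 E6 BF BB F1 BB BA 9D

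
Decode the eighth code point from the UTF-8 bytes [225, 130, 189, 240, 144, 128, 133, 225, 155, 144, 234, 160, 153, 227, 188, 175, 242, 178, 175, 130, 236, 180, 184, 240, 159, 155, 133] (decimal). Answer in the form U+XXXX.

Offset 0: leading byte 0xE1 = 11100001 → 3-byte char #1 = E1 82 BD.
Offset 3: leading byte 0xF0 = 11110000 → 4-byte char #2 = F0 90 80 85.
Offset 7: leading byte 0xE1 = 11100001 → 3-byte char #3 = E1 9B 90.
Offset 10: leading byte 0xEA = 11101010 → 3-byte char #4 = EA A0 99.
Offset 13: leading byte 0xE3 = 11100011 → 3-byte char #5 = E3 BC AF.
Offset 16: leading byte 0xF2 = 11110010 → 4-byte char #6 = F2 B2 AF 82.
Offset 20: leading byte 0xEC = 11101100 → 3-byte char #7 = EC B4 B8.
Offset 23: leading byte 0xF0 = 11110000 → 4-byte char #8 = F0 9F 9B 85.
Leading byte 0xF0 = 11110000 matches 11110xxx → 4-byte sequence.
Byte 1: 0xF0 = 11110000, payload 000 (3 bits).
Byte 2: 0x9F = 10011111 (10xxxxxx ✓), payload 011111.
Byte 3: 0x9B = 10011011 (10xxxxxx ✓), payload 011011.
Byte 4: 0x85 = 10000101 (10xxxxxx ✓), payload 000101.
Concatenate: 000011111011011000101 = 0x1F6C5 (21 bits → U+1F6C5).

U+1F6C5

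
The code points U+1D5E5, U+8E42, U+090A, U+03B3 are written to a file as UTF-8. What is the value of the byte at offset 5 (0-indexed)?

U+1D5E5 → 4-byte form F0 9D 97 A5 at offsets 0–3.
U+8E42 → 3-byte form E8 B9 82 at offsets 4–6.
Offset 5 falls in char 2's range; it's byte 2 of E8 B9 82 = 0xB9.

0xB9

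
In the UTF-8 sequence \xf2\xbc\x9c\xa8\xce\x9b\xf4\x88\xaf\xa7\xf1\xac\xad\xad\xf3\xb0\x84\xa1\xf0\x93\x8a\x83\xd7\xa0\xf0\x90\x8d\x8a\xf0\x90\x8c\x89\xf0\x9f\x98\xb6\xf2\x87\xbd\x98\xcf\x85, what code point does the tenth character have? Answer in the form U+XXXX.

U+1F636

Offset 0: leading byte 0xF2 = 11110010 → 4-byte char #1 = F2 BC 9C A8.
Offset 4: leading byte 0xCE = 11001110 → 2-byte char #2 = CE 9B.
Offset 6: leading byte 0xF4 = 11110100 → 4-byte char #3 = F4 88 AF A7.
Offset 10: leading byte 0xF1 = 11110001 → 4-byte char #4 = F1 AC AD AD.
Offset 14: leading byte 0xF3 = 11110011 → 4-byte char #5 = F3 B0 84 A1.
Offset 18: leading byte 0xF0 = 11110000 → 4-byte char #6 = F0 93 8A 83.
Offset 22: leading byte 0xD7 = 11010111 → 2-byte char #7 = D7 A0.
Offset 24: leading byte 0xF0 = 11110000 → 4-byte char #8 = F0 90 8D 8A.
Offset 28: leading byte 0xF0 = 11110000 → 4-byte char #9 = F0 90 8C 89.
Offset 32: leading byte 0xF0 = 11110000 → 4-byte char #10 = F0 9F 98 B6.
Leading byte 0xF0 = 11110000 matches 11110xxx → 4-byte sequence.
Byte 1: 0xF0 = 11110000, payload 000 (3 bits).
Byte 2: 0x9F = 10011111 (10xxxxxx ✓), payload 011111.
Byte 3: 0x98 = 10011000 (10xxxxxx ✓), payload 011000.
Byte 4: 0xB6 = 10110110 (10xxxxxx ✓), payload 110110.
Concatenate: 000011111011000110110 = 0x1F636 (21 bits → U+1F636).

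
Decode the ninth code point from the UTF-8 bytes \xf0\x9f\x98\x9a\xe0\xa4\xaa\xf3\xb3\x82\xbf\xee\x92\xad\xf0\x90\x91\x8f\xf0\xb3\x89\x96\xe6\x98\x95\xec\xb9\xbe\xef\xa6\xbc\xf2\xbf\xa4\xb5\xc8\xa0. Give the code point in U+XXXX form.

U+F9BC

Offset 0: leading byte 0xF0 = 11110000 → 4-byte char #1 = F0 9F 98 9A.
Offset 4: leading byte 0xE0 = 11100000 → 3-byte char #2 = E0 A4 AA.
Offset 7: leading byte 0xF3 = 11110011 → 4-byte char #3 = F3 B3 82 BF.
Offset 11: leading byte 0xEE = 11101110 → 3-byte char #4 = EE 92 AD.
Offset 14: leading byte 0xF0 = 11110000 → 4-byte char #5 = F0 90 91 8F.
Offset 18: leading byte 0xF0 = 11110000 → 4-byte char #6 = F0 B3 89 96.
Offset 22: leading byte 0xE6 = 11100110 → 3-byte char #7 = E6 98 95.
Offset 25: leading byte 0xEC = 11101100 → 3-byte char #8 = EC B9 BE.
Offset 28: leading byte 0xEF = 11101111 → 3-byte char #9 = EF A6 BC.
Leading byte 0xEF = 11101111 matches 1110xxxx → 3-byte sequence.
Byte 1: 0xEF = 11101111, payload 1111 (4 bits).
Byte 2: 0xA6 = 10100110 (10xxxxxx ✓), payload 100110.
Byte 3: 0xBC = 10111100 (10xxxxxx ✓), payload 111100.
Concatenate: 1111100110111100 = 0xF9BC (16 bits → U+F9BC).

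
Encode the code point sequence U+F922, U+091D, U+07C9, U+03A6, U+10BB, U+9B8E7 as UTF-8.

U+F922: 3-byte form → EF A4 A2.
U+091D: 3-byte form → E0 A4 9D.
U+07C9: 2-byte form → DF 89.
U+03A6: 2-byte form → CE A6.
U+10BB: 3-byte form → E1 82 BB.
U+9B8E7: 4-byte form → F2 9B A3 A7.
Concatenated (17 bytes): EF A4 A2 E0 A4 9D DF 89 CE A6 E1 82 BB F2 9B A3 A7.

EF A4 A2 E0 A4 9D DF 89 CE A6 E1 82 BB F2 9B A3 A7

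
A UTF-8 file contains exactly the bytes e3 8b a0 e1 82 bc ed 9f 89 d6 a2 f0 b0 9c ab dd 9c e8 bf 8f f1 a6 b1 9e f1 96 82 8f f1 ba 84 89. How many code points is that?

10

Byte at offset 0: 0xE3 = 11100011 → 3-byte char (#1). Advance 3.
Byte at offset 3: 0xE1 = 11100001 → 3-byte char (#2). Advance 3.
Byte at offset 6: 0xED = 11101101 → 3-byte char (#3). Advance 3.
Byte at offset 9: 0xD6 = 11010110 → 2-byte char (#4). Advance 2.
Byte at offset 11: 0xF0 = 11110000 → 4-byte char (#5). Advance 4.
Byte at offset 15: 0xDD = 11011101 → 2-byte char (#6). Advance 2.
Byte at offset 17: 0xE8 = 11101000 → 3-byte char (#7). Advance 3.
Byte at offset 20: 0xF1 = 11110001 → 4-byte char (#8). Advance 4.
Byte at offset 24: 0xF1 = 11110001 → 4-byte char (#9). Advance 4.
Byte at offset 28: 0xF1 = 11110001 → 4-byte char (#10). Advance 4.
Reached end at offset 32 after 10 code points.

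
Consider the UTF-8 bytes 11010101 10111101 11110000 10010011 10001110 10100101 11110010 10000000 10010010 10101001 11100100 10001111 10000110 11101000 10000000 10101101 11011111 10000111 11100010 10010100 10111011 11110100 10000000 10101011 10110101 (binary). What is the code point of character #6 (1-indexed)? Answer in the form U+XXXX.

Offset 0: leading byte 0xD5 = 11010101 → 2-byte char #1 = D5 BD.
Offset 2: leading byte 0xF0 = 11110000 → 4-byte char #2 = F0 93 8E A5.
Offset 6: leading byte 0xF2 = 11110010 → 4-byte char #3 = F2 80 92 A9.
Offset 10: leading byte 0xE4 = 11100100 → 3-byte char #4 = E4 8F 86.
Offset 13: leading byte 0xE8 = 11101000 → 3-byte char #5 = E8 80 AD.
Offset 16: leading byte 0xDF = 11011111 → 2-byte char #6 = DF 87.
Leading byte 0xDF = 11011111 matches 110xxxxx → 2-byte sequence.
Byte 1: 0xDF = 11011111, payload 11111 (5 bits).
Byte 2: 0x87 = 10000111 (10xxxxxx ✓), payload 000111.
Concatenate: 11111000111 = 0x7C7 (11 bits → U+07C7).

U+07C7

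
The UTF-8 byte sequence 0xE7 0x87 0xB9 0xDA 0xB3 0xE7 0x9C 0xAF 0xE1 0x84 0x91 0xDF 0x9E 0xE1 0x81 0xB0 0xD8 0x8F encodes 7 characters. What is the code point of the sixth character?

U+1070

Offset 0: leading byte 0xE7 = 11100111 → 3-byte char #1 = E7 87 B9.
Offset 3: leading byte 0xDA = 11011010 → 2-byte char #2 = DA B3.
Offset 5: leading byte 0xE7 = 11100111 → 3-byte char #3 = E7 9C AF.
Offset 8: leading byte 0xE1 = 11100001 → 3-byte char #4 = E1 84 91.
Offset 11: leading byte 0xDF = 11011111 → 2-byte char #5 = DF 9E.
Offset 13: leading byte 0xE1 = 11100001 → 3-byte char #6 = E1 81 B0.
Leading byte 0xE1 = 11100001 matches 1110xxxx → 3-byte sequence.
Byte 1: 0xE1 = 11100001, payload 0001 (4 bits).
Byte 2: 0x81 = 10000001 (10xxxxxx ✓), payload 000001.
Byte 3: 0xB0 = 10110000 (10xxxxxx ✓), payload 110000.
Concatenate: 0001000001110000 = 0x1070 (16 bits → U+1070).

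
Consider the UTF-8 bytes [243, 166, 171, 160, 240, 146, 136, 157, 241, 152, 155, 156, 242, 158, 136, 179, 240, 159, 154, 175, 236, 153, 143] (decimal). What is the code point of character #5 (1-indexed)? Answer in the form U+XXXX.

Offset 0: leading byte 0xF3 = 11110011 → 4-byte char #1 = F3 A6 AB A0.
Offset 4: leading byte 0xF0 = 11110000 → 4-byte char #2 = F0 92 88 9D.
Offset 8: leading byte 0xF1 = 11110001 → 4-byte char #3 = F1 98 9B 9C.
Offset 12: leading byte 0xF2 = 11110010 → 4-byte char #4 = F2 9E 88 B3.
Offset 16: leading byte 0xF0 = 11110000 → 4-byte char #5 = F0 9F 9A AF.
Leading byte 0xF0 = 11110000 matches 11110xxx → 4-byte sequence.
Byte 1: 0xF0 = 11110000, payload 000 (3 bits).
Byte 2: 0x9F = 10011111 (10xxxxxx ✓), payload 011111.
Byte 3: 0x9A = 10011010 (10xxxxxx ✓), payload 011010.
Byte 4: 0xAF = 10101111 (10xxxxxx ✓), payload 101111.
Concatenate: 000011111011010101111 = 0x1F6AF (21 bits → U+1F6AF).

U+1F6AF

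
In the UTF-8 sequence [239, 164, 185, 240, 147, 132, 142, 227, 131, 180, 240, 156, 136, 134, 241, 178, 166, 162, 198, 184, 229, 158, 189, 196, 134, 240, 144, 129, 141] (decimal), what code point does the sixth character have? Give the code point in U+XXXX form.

U+01B8

Offset 0: leading byte 0xEF = 11101111 → 3-byte char #1 = EF A4 B9.
Offset 3: leading byte 0xF0 = 11110000 → 4-byte char #2 = F0 93 84 8E.
Offset 7: leading byte 0xE3 = 11100011 → 3-byte char #3 = E3 83 B4.
Offset 10: leading byte 0xF0 = 11110000 → 4-byte char #4 = F0 9C 88 86.
Offset 14: leading byte 0xF1 = 11110001 → 4-byte char #5 = F1 B2 A6 A2.
Offset 18: leading byte 0xC6 = 11000110 → 2-byte char #6 = C6 B8.
Leading byte 0xC6 = 11000110 matches 110xxxxx → 2-byte sequence.
Byte 1: 0xC6 = 11000110, payload 00110 (5 bits).
Byte 2: 0xB8 = 10111000 (10xxxxxx ✓), payload 111000.
Concatenate: 00110111000 = 0x1B8 (11 bits → U+01B8).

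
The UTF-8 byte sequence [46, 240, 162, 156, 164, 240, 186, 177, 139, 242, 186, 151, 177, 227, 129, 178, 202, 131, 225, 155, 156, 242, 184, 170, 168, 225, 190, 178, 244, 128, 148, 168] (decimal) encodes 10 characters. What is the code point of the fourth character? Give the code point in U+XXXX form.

U+BA5F1

Offset 0: leading byte 0x2E = 00101110 → 1-byte char #1 = 2E.
Offset 1: leading byte 0xF0 = 11110000 → 4-byte char #2 = F0 A2 9C A4.
Offset 5: leading byte 0xF0 = 11110000 → 4-byte char #3 = F0 BA B1 8B.
Offset 9: leading byte 0xF2 = 11110010 → 4-byte char #4 = F2 BA 97 B1.
Leading byte 0xF2 = 11110010 matches 11110xxx → 4-byte sequence.
Byte 1: 0xF2 = 11110010, payload 010 (3 bits).
Byte 2: 0xBA = 10111010 (10xxxxxx ✓), payload 111010.
Byte 3: 0x97 = 10010111 (10xxxxxx ✓), payload 010111.
Byte 4: 0xB1 = 10110001 (10xxxxxx ✓), payload 110001.
Concatenate: 010111010010111110001 = 0xBA5F1 (21 bits → U+BA5F1).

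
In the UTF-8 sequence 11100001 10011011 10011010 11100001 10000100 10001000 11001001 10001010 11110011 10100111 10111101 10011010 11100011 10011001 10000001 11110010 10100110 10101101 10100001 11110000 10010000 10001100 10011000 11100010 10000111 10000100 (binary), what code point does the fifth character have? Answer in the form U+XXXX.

U+3641

Offset 0: leading byte 0xE1 = 11100001 → 3-byte char #1 = E1 9B 9A.
Offset 3: leading byte 0xE1 = 11100001 → 3-byte char #2 = E1 84 88.
Offset 6: leading byte 0xC9 = 11001001 → 2-byte char #3 = C9 8A.
Offset 8: leading byte 0xF3 = 11110011 → 4-byte char #4 = F3 A7 BD 9A.
Offset 12: leading byte 0xE3 = 11100011 → 3-byte char #5 = E3 99 81.
Leading byte 0xE3 = 11100011 matches 1110xxxx → 3-byte sequence.
Byte 1: 0xE3 = 11100011, payload 0011 (4 bits).
Byte 2: 0x99 = 10011001 (10xxxxxx ✓), payload 011001.
Byte 3: 0x81 = 10000001 (10xxxxxx ✓), payload 000001.
Concatenate: 0011011001000001 = 0x3641 (16 bits → U+3641).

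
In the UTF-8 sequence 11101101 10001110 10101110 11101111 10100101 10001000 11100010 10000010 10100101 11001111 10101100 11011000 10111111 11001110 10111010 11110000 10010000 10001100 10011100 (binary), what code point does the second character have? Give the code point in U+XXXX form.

U+F948

Offset 0: leading byte 0xED = 11101101 → 3-byte char #1 = ED 8E AE.
Offset 3: leading byte 0xEF = 11101111 → 3-byte char #2 = EF A5 88.
Leading byte 0xEF = 11101111 matches 1110xxxx → 3-byte sequence.
Byte 1: 0xEF = 11101111, payload 1111 (4 bits).
Byte 2: 0xA5 = 10100101 (10xxxxxx ✓), payload 100101.
Byte 3: 0x88 = 10001000 (10xxxxxx ✓), payload 001000.
Concatenate: 1111100101001000 = 0xF948 (16 bits → U+F948).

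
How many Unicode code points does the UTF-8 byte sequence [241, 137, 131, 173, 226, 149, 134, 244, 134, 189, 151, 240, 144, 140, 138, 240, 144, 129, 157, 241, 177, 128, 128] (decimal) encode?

Byte at offset 0: 0xF1 = 11110001 → 4-byte char (#1). Advance 4.
Byte at offset 4: 0xE2 = 11100010 → 3-byte char (#2). Advance 3.
Byte at offset 7: 0xF4 = 11110100 → 4-byte char (#3). Advance 4.
Byte at offset 11: 0xF0 = 11110000 → 4-byte char (#4). Advance 4.
Byte at offset 15: 0xF0 = 11110000 → 4-byte char (#5). Advance 4.
Byte at offset 19: 0xF1 = 11110001 → 4-byte char (#6). Advance 4.
Reached end at offset 23 after 6 code points.

6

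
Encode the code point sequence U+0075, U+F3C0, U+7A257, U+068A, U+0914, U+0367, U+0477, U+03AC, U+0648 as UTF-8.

75 EF 8F 80 F1 BA 89 97 DA 8A E0 A4 94 CD A7 D1 B7 CE AC D9 88

U+0075: 1-byte form → 75.
U+F3C0: 3-byte form → EF 8F 80.
U+7A257: 4-byte form → F1 BA 89 97.
U+068A: 2-byte form → DA 8A.
U+0914: 3-byte form → E0 A4 94.
U+0367: 2-byte form → CD A7.
U+0477: 2-byte form → D1 B7.
U+03AC: 2-byte form → CE AC.
U+0648: 2-byte form → D9 88.
Concatenated (21 bytes): 75 EF 8F 80 F1 BA 89 97 DA 8A E0 A4 94 CD A7 D1 B7 CE AC D9 88.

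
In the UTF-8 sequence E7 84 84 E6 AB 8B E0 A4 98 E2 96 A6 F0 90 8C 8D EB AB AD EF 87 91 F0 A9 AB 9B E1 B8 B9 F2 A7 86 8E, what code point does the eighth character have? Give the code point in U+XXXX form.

U+29ADB

Offset 0: leading byte 0xE7 = 11100111 → 3-byte char #1 = E7 84 84.
Offset 3: leading byte 0xE6 = 11100110 → 3-byte char #2 = E6 AB 8B.
Offset 6: leading byte 0xE0 = 11100000 → 3-byte char #3 = E0 A4 98.
Offset 9: leading byte 0xE2 = 11100010 → 3-byte char #4 = E2 96 A6.
Offset 12: leading byte 0xF0 = 11110000 → 4-byte char #5 = F0 90 8C 8D.
Offset 16: leading byte 0xEB = 11101011 → 3-byte char #6 = EB AB AD.
Offset 19: leading byte 0xEF = 11101111 → 3-byte char #7 = EF 87 91.
Offset 22: leading byte 0xF0 = 11110000 → 4-byte char #8 = F0 A9 AB 9B.
Leading byte 0xF0 = 11110000 matches 11110xxx → 4-byte sequence.
Byte 1: 0xF0 = 11110000, payload 000 (3 bits).
Byte 2: 0xA9 = 10101001 (10xxxxxx ✓), payload 101001.
Byte 3: 0xAB = 10101011 (10xxxxxx ✓), payload 101011.
Byte 4: 0x9B = 10011011 (10xxxxxx ✓), payload 011011.
Concatenate: 000101001101011011011 = 0x29ADB (21 bits → U+29ADB).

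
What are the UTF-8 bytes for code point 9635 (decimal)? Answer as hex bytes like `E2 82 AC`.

U+25A3 = 0x25A3 = 9635 decimal. In range U+0800–U+FFFF → 3-byte form: 1110xxxx 10xxxxxx 10xxxxxx.
Binary (16 bits): 0010010110100011.
Split 4+6+6: 0010 | 010110 | 100011.
Byte 1: 11100010 = 0xE2.
Byte 2: 10010110 = 0x96.
Byte 3: 10100011 = 0xA3.

E2 96 A3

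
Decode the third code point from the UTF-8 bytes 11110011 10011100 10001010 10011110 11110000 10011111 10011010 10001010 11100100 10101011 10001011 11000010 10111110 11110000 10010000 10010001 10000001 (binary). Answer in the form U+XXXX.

U+4ACB

Offset 0: leading byte 0xF3 = 11110011 → 4-byte char #1 = F3 9C 8A 9E.
Offset 4: leading byte 0xF0 = 11110000 → 4-byte char #2 = F0 9F 9A 8A.
Offset 8: leading byte 0xE4 = 11100100 → 3-byte char #3 = E4 AB 8B.
Leading byte 0xE4 = 11100100 matches 1110xxxx → 3-byte sequence.
Byte 1: 0xE4 = 11100100, payload 0100 (4 bits).
Byte 2: 0xAB = 10101011 (10xxxxxx ✓), payload 101011.
Byte 3: 0x8B = 10001011 (10xxxxxx ✓), payload 001011.
Concatenate: 0100101011001011 = 0x4ACB (16 bits → U+4ACB).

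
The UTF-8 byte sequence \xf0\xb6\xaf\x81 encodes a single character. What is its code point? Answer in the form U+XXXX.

U+36BC1

Leading byte 0xF0 = 11110000 matches 11110xxx → 4-byte sequence.
Byte 1: 0xF0 = 11110000, payload 000 (3 bits).
Byte 2: 0xB6 = 10110110 (10xxxxxx ✓), payload 110110.
Byte 3: 0xAF = 10101111 (10xxxxxx ✓), payload 101111.
Byte 4: 0x81 = 10000001 (10xxxxxx ✓), payload 000001.
Concatenate: 000110110101111000001 = 0x36BC1 (21 bits → U+36BC1).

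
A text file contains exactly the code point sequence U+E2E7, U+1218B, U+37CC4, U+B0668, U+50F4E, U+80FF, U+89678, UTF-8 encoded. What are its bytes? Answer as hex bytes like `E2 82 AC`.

U+E2E7: 3-byte form → EE 8B A7.
U+1218B: 4-byte form → F0 92 86 8B.
U+37CC4: 4-byte form → F0 B7 B3 84.
U+B0668: 4-byte form → F2 B0 99 A8.
U+50F4E: 4-byte form → F1 90 BD 8E.
U+80FF: 3-byte form → E8 83 BF.
U+89678: 4-byte form → F2 89 99 B8.
Concatenated (26 bytes): EE 8B A7 F0 92 86 8B F0 B7 B3 84 F2 B0 99 A8 F1 90 BD 8E E8 83 BF F2 89 99 B8.

EE 8B A7 F0 92 86 8B F0 B7 B3 84 F2 B0 99 A8 F1 90 BD 8E E8 83 BF F2 89 99 B8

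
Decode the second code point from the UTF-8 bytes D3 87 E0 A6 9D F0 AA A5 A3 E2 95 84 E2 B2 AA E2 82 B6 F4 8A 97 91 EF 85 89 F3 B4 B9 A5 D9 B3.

U+099D

Offset 0: leading byte 0xD3 = 11010011 → 2-byte char #1 = D3 87.
Offset 2: leading byte 0xE0 = 11100000 → 3-byte char #2 = E0 A6 9D.
Leading byte 0xE0 = 11100000 matches 1110xxxx → 3-byte sequence.
Byte 1: 0xE0 = 11100000, payload 0000 (4 bits).
Byte 2: 0xA6 = 10100110 (10xxxxxx ✓), payload 100110.
Byte 3: 0x9D = 10011101 (10xxxxxx ✓), payload 011101.
Concatenate: 0000100110011101 = 0x99D (16 bits → U+099D).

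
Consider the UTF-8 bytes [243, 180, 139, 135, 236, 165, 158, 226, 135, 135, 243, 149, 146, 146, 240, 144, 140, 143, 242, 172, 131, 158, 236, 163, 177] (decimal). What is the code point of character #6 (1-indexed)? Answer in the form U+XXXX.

U+AC0DE

Offset 0: leading byte 0xF3 = 11110011 → 4-byte char #1 = F3 B4 8B 87.
Offset 4: leading byte 0xEC = 11101100 → 3-byte char #2 = EC A5 9E.
Offset 7: leading byte 0xE2 = 11100010 → 3-byte char #3 = E2 87 87.
Offset 10: leading byte 0xF3 = 11110011 → 4-byte char #4 = F3 95 92 92.
Offset 14: leading byte 0xF0 = 11110000 → 4-byte char #5 = F0 90 8C 8F.
Offset 18: leading byte 0xF2 = 11110010 → 4-byte char #6 = F2 AC 83 9E.
Leading byte 0xF2 = 11110010 matches 11110xxx → 4-byte sequence.
Byte 1: 0xF2 = 11110010, payload 010 (3 bits).
Byte 2: 0xAC = 10101100 (10xxxxxx ✓), payload 101100.
Byte 3: 0x83 = 10000011 (10xxxxxx ✓), payload 000011.
Byte 4: 0x9E = 10011110 (10xxxxxx ✓), payload 011110.
Concatenate: 010101100000011011110 = 0xAC0DE (21 bits → U+AC0DE).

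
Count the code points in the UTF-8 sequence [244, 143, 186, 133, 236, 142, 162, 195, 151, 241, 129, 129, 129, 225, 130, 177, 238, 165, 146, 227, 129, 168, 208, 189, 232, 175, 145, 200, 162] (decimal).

Byte at offset 0: 0xF4 = 11110100 → 4-byte char (#1). Advance 4.
Byte at offset 4: 0xEC = 11101100 → 3-byte char (#2). Advance 3.
Byte at offset 7: 0xC3 = 11000011 → 2-byte char (#3). Advance 2.
Byte at offset 9: 0xF1 = 11110001 → 4-byte char (#4). Advance 4.
Byte at offset 13: 0xE1 = 11100001 → 3-byte char (#5). Advance 3.
Byte at offset 16: 0xEE = 11101110 → 3-byte char (#6). Advance 3.
Byte at offset 19: 0xE3 = 11100011 → 3-byte char (#7). Advance 3.
Byte at offset 22: 0xD0 = 11010000 → 2-byte char (#8). Advance 2.
Byte at offset 24: 0xE8 = 11101000 → 3-byte char (#9). Advance 3.
Byte at offset 27: 0xC8 = 11001000 → 2-byte char (#10). Advance 2.
Reached end at offset 29 after 10 code points.

10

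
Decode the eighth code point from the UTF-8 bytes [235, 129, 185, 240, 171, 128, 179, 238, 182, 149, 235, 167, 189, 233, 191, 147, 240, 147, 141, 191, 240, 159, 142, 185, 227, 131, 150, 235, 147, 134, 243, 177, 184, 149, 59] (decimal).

Offset 0: leading byte 0xEB = 11101011 → 3-byte char #1 = EB 81 B9.
Offset 3: leading byte 0xF0 = 11110000 → 4-byte char #2 = F0 AB 80 B3.
Offset 7: leading byte 0xEE = 11101110 → 3-byte char #3 = EE B6 95.
Offset 10: leading byte 0xEB = 11101011 → 3-byte char #4 = EB A7 BD.
Offset 13: leading byte 0xE9 = 11101001 → 3-byte char #5 = E9 BF 93.
Offset 16: leading byte 0xF0 = 11110000 → 4-byte char #6 = F0 93 8D BF.
Offset 20: leading byte 0xF0 = 11110000 → 4-byte char #7 = F0 9F 8E B9.
Offset 24: leading byte 0xE3 = 11100011 → 3-byte char #8 = E3 83 96.
Leading byte 0xE3 = 11100011 matches 1110xxxx → 3-byte sequence.
Byte 1: 0xE3 = 11100011, payload 0011 (4 bits).
Byte 2: 0x83 = 10000011 (10xxxxxx ✓), payload 000011.
Byte 3: 0x96 = 10010110 (10xxxxxx ✓), payload 010110.
Concatenate: 0011000011010110 = 0x30D6 (16 bits → U+30D6).

U+30D6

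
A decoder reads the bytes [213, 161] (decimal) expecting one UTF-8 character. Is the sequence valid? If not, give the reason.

valid

Leading byte 0xD5 = 11010101 → 2-byte form.
Continuation bytes 0xA1=10100001 all match 10xxxxxx.
Decoded value 0x561 is ≥ 0x80 (shortest form) and not a surrogate.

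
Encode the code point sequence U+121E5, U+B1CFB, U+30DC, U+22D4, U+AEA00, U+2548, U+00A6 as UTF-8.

F0 92 87 A5 F2 B1 B3 BB E3 83 9C E2 8B 94 F2 AE A8 80 E2 95 88 C2 A6

U+121E5: 4-byte form → F0 92 87 A5.
U+B1CFB: 4-byte form → F2 B1 B3 BB.
U+30DC: 3-byte form → E3 83 9C.
U+22D4: 3-byte form → E2 8B 94.
U+AEA00: 4-byte form → F2 AE A8 80.
U+2548: 3-byte form → E2 95 88.
U+00A6: 2-byte form → C2 A6.
Concatenated (23 bytes): F0 92 87 A5 F2 B1 B3 BB E3 83 9C E2 8B 94 F2 AE A8 80 E2 95 88 C2 A6.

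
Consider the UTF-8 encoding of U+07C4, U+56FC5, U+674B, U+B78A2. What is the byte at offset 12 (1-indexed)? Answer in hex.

1-indexed offset 12 is 0-indexed offset 11.
U+07C4 → 2-byte form DF 84 at offsets 0–1.
U+56FC5 → 4-byte form F1 96 BF 85 at offsets 2–5.
U+674B → 3-byte form E6 9D 8B at offsets 6–8.
U+B78A2 → 4-byte form F2 B7 A2 A2 at offsets 9–12.
Offset 11 falls in char 4's range; it's byte 3 of F2 B7 A2 A2 = 0xA2.

0xA2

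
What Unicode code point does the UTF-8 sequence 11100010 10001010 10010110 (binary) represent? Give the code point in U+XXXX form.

Leading byte 0xE2 = 11100010 matches 1110xxxx → 3-byte sequence.
Byte 1: 0xE2 = 11100010, payload 0010 (4 bits).
Byte 2: 0x8A = 10001010 (10xxxxxx ✓), payload 001010.
Byte 3: 0x96 = 10010110 (10xxxxxx ✓), payload 010110.
Concatenate: 0010001010010110 = 0x2296 (16 bits → U+2296).

U+2296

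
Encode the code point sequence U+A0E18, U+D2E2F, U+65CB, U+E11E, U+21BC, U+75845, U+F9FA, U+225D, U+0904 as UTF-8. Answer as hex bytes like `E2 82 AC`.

F2 A0 B8 98 F3 92 B8 AF E6 97 8B EE 84 9E E2 86 BC F1 B5 A1 85 EF A7 BA E2 89 9D E0 A4 84

U+A0E18: 4-byte form → F2 A0 B8 98.
U+D2E2F: 4-byte form → F3 92 B8 AF.
U+65CB: 3-byte form → E6 97 8B.
U+E11E: 3-byte form → EE 84 9E.
U+21BC: 3-byte form → E2 86 BC.
U+75845: 4-byte form → F1 B5 A1 85.
U+F9FA: 3-byte form → EF A7 BA.
U+225D: 3-byte form → E2 89 9D.
U+0904: 3-byte form → E0 A4 84.
Concatenated (30 bytes): F2 A0 B8 98 F3 92 B8 AF E6 97 8B EE 84 9E E2 86 BC F1 B5 A1 85 EF A7 BA E2 89 9D E0 A4 84.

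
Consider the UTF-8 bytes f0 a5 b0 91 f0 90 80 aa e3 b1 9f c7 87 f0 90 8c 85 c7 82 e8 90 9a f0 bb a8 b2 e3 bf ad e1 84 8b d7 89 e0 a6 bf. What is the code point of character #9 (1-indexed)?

Offset 0: leading byte 0xF0 = 11110000 → 4-byte char #1 = F0 A5 B0 91.
Offset 4: leading byte 0xF0 = 11110000 → 4-byte char #2 = F0 90 80 AA.
Offset 8: leading byte 0xE3 = 11100011 → 3-byte char #3 = E3 B1 9F.
Offset 11: leading byte 0xC7 = 11000111 → 2-byte char #4 = C7 87.
Offset 13: leading byte 0xF0 = 11110000 → 4-byte char #5 = F0 90 8C 85.
Offset 17: leading byte 0xC7 = 11000111 → 2-byte char #6 = C7 82.
Offset 19: leading byte 0xE8 = 11101000 → 3-byte char #7 = E8 90 9A.
Offset 22: leading byte 0xF0 = 11110000 → 4-byte char #8 = F0 BB A8 B2.
Offset 26: leading byte 0xE3 = 11100011 → 3-byte char #9 = E3 BF AD.
Leading byte 0xE3 = 11100011 matches 1110xxxx → 3-byte sequence.
Byte 1: 0xE3 = 11100011, payload 0011 (4 bits).
Byte 2: 0xBF = 10111111 (10xxxxxx ✓), payload 111111.
Byte 3: 0xAD = 10101101 (10xxxxxx ✓), payload 101101.
Concatenate: 0011111111101101 = 0x3FED (16 bits → U+3FED).

U+3FED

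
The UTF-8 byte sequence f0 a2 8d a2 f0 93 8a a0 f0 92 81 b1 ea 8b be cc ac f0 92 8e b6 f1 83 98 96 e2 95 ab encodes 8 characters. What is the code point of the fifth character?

Offset 0: leading byte 0xF0 = 11110000 → 4-byte char #1 = F0 A2 8D A2.
Offset 4: leading byte 0xF0 = 11110000 → 4-byte char #2 = F0 93 8A A0.
Offset 8: leading byte 0xF0 = 11110000 → 4-byte char #3 = F0 92 81 B1.
Offset 12: leading byte 0xEA = 11101010 → 3-byte char #4 = EA 8B BE.
Offset 15: leading byte 0xCC = 11001100 → 2-byte char #5 = CC AC.
Leading byte 0xCC = 11001100 matches 110xxxxx → 2-byte sequence.
Byte 1: 0xCC = 11001100, payload 01100 (5 bits).
Byte 2: 0xAC = 10101100 (10xxxxxx ✓), payload 101100.
Concatenate: 01100101100 = 0x32C (11 bits → U+032C).

U+032C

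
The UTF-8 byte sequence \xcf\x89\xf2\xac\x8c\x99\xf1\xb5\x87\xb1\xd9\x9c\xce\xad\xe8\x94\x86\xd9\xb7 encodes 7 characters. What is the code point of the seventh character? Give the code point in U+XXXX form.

U+0677

Offset 0: leading byte 0xCF = 11001111 → 2-byte char #1 = CF 89.
Offset 2: leading byte 0xF2 = 11110010 → 4-byte char #2 = F2 AC 8C 99.
Offset 6: leading byte 0xF1 = 11110001 → 4-byte char #3 = F1 B5 87 B1.
Offset 10: leading byte 0xD9 = 11011001 → 2-byte char #4 = D9 9C.
Offset 12: leading byte 0xCE = 11001110 → 2-byte char #5 = CE AD.
Offset 14: leading byte 0xE8 = 11101000 → 3-byte char #6 = E8 94 86.
Offset 17: leading byte 0xD9 = 11011001 → 2-byte char #7 = D9 B7.
Leading byte 0xD9 = 11011001 matches 110xxxxx → 2-byte sequence.
Byte 1: 0xD9 = 11011001, payload 11001 (5 bits).
Byte 2: 0xB7 = 10110111 (10xxxxxx ✓), payload 110111.
Concatenate: 11001110111 = 0x677 (11 bits → U+0677).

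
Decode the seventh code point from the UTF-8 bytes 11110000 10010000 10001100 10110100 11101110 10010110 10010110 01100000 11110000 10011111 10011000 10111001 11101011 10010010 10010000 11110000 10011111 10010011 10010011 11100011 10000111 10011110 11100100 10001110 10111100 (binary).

U+31DE

Offset 0: leading byte 0xF0 = 11110000 → 4-byte char #1 = F0 90 8C B4.
Offset 4: leading byte 0xEE = 11101110 → 3-byte char #2 = EE 96 96.
Offset 7: leading byte 0x60 = 01100000 → 1-byte char #3 = 60.
Offset 8: leading byte 0xF0 = 11110000 → 4-byte char #4 = F0 9F 98 B9.
Offset 12: leading byte 0xEB = 11101011 → 3-byte char #5 = EB 92 90.
Offset 15: leading byte 0xF0 = 11110000 → 4-byte char #6 = F0 9F 93 93.
Offset 19: leading byte 0xE3 = 11100011 → 3-byte char #7 = E3 87 9E.
Leading byte 0xE3 = 11100011 matches 1110xxxx → 3-byte sequence.
Byte 1: 0xE3 = 11100011, payload 0011 (4 bits).
Byte 2: 0x87 = 10000111 (10xxxxxx ✓), payload 000111.
Byte 3: 0x9E = 10011110 (10xxxxxx ✓), payload 011110.
Concatenate: 0011000111011110 = 0x31DE (16 bits → U+31DE).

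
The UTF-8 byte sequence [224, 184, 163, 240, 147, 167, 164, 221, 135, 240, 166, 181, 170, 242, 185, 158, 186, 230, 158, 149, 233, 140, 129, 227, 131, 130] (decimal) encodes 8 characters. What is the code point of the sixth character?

Offset 0: leading byte 0xE0 = 11100000 → 3-byte char #1 = E0 B8 A3.
Offset 3: leading byte 0xF0 = 11110000 → 4-byte char #2 = F0 93 A7 A4.
Offset 7: leading byte 0xDD = 11011101 → 2-byte char #3 = DD 87.
Offset 9: leading byte 0xF0 = 11110000 → 4-byte char #4 = F0 A6 B5 AA.
Offset 13: leading byte 0xF2 = 11110010 → 4-byte char #5 = F2 B9 9E BA.
Offset 17: leading byte 0xE6 = 11100110 → 3-byte char #6 = E6 9E 95.
Leading byte 0xE6 = 11100110 matches 1110xxxx → 3-byte sequence.
Byte 1: 0xE6 = 11100110, payload 0110 (4 bits).
Byte 2: 0x9E = 10011110 (10xxxxxx ✓), payload 011110.
Byte 3: 0x95 = 10010101 (10xxxxxx ✓), payload 010101.
Concatenate: 0110011110010101 = 0x6795 (16 bits → U+6795).

U+6795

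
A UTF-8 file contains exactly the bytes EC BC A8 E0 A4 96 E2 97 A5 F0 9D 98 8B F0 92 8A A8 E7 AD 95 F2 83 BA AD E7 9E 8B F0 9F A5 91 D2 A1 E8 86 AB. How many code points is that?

Byte at offset 0: 0xEC = 11101100 → 3-byte char (#1). Advance 3.
Byte at offset 3: 0xE0 = 11100000 → 3-byte char (#2). Advance 3.
Byte at offset 6: 0xE2 = 11100010 → 3-byte char (#3). Advance 3.
Byte at offset 9: 0xF0 = 11110000 → 4-byte char (#4). Advance 4.
Byte at offset 13: 0xF0 = 11110000 → 4-byte char (#5). Advance 4.
Byte at offset 17: 0xE7 = 11100111 → 3-byte char (#6). Advance 3.
Byte at offset 20: 0xF2 = 11110010 → 4-byte char (#7). Advance 4.
Byte at offset 24: 0xE7 = 11100111 → 3-byte char (#8). Advance 3.
Byte at offset 27: 0xF0 = 11110000 → 4-byte char (#9). Advance 4.
Byte at offset 31: 0xD2 = 11010010 → 2-byte char (#10). Advance 2.
Byte at offset 33: 0xE8 = 11101000 → 3-byte char (#11). Advance 3.
Reached end at offset 36 after 11 code points.

11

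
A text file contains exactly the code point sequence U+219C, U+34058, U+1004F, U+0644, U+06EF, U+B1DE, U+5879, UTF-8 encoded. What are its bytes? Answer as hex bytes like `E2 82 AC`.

E2 86 9C F0 B4 81 98 F0 90 81 8F D9 84 DB AF EB 87 9E E5 A1 B9

U+219C: 3-byte form → E2 86 9C.
U+34058: 4-byte form → F0 B4 81 98.
U+1004F: 4-byte form → F0 90 81 8F.
U+0644: 2-byte form → D9 84.
U+06EF: 2-byte form → DB AF.
U+B1DE: 3-byte form → EB 87 9E.
U+5879: 3-byte form → E5 A1 B9.
Concatenated (21 bytes): E2 86 9C F0 B4 81 98 F0 90 81 8F D9 84 DB AF EB 87 9E E5 A1 B9.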